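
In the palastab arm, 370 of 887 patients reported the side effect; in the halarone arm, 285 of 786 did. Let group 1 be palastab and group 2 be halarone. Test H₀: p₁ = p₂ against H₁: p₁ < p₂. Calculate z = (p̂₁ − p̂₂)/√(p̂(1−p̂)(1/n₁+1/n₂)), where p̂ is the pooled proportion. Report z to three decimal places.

z = 2.281

p̂₁ = 370/887 ≈ 0.41714, p̂₂ = 285/786 ≈ 0.36260.
Pooled p̂ = (370+285)/(887+786) = 655/1673 = 0.39151.
SE = √(0.23823 × 0.00239966) = 0.02391.
z = (0.41714 − 0.36260)/0.02391 = 0.05454/0.02391 = 2.281.
p-value = P(Z < 2.281) ≈ 0.9887.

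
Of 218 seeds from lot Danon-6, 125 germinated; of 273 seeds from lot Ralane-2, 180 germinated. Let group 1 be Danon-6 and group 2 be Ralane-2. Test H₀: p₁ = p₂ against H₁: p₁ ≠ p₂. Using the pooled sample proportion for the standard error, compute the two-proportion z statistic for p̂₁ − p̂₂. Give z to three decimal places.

z = -1.951

p̂₁ = 125/218 = 0.57339, p̂₂ = 180/273 = 0.65934.
Pooled p̂ = (125+180)/(218+273) = 305/491 = 0.62118.
SE = √(0.235315 × 0.00825016) = 0.04406.
z = (0.57339 − 0.65934)/0.04406 = -0.08595/0.04406 = -1.951.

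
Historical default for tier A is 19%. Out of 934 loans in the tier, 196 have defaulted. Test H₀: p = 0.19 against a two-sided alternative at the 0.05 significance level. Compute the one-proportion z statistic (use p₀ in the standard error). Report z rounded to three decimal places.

z = 1.546

p̂ = 196/934 = 0.20985.
SE = √(p₀(1−p₀)/n) = √(0.1539/934) = 0.01284.
z = (0.20985 − 0.19)/0.01284 = 0.01985/0.01284 = 1.546.
p-value = 2·P(Z > 1.546) ≈ 0.1220; since p > α = 0.05, fail to reject H₀.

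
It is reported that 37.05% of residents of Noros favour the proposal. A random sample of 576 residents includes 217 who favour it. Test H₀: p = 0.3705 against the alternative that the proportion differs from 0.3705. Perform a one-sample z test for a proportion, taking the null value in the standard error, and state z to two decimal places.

p̂ = 217/576 = 0.3767.
Standard error under H₀: √(0.3705×0.6295/576) = 0.0201.
z = (0.3767 − 0.3705)/0.0201 = 0.0062/0.0201 = 0.31.
p-value = 2·P(Z > 0.310) ≈ 0.7566.

z = 0.31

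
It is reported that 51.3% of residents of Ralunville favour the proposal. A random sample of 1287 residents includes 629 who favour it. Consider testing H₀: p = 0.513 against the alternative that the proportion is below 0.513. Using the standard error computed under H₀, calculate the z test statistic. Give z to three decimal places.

p̂ = 629/1287 ≈ 0.48873.
Under H₀, SE = √(0.513·0.487/1287) = √(0.000194119) = 0.01393.
z = (0.48873 − 0.513)/0.01393 = -0.02427/0.01393 = -1.742.

z = -1.742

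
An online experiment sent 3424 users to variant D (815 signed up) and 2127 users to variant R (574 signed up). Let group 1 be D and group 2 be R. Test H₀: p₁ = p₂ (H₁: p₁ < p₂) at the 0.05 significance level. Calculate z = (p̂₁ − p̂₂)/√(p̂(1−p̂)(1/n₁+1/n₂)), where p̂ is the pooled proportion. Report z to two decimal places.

p̂₁ = 815/3424 ≈ 0.2380, p̂₂ = 574/2127 ≈ 0.2699.
Pooled p̂ = (815+574)/(3424+2127) = 1389/5551 = 0.2502.
SE = √(p̂(1−p̂)(1/n₁+1/n₂)) = √(0.2502·0.7498·0.000762202) = √(0.000142999) = 0.0120.
z = (0.2380 − 0.2699)/0.0120 = -0.0319/0.0120 = -2.66.
p-value = P(Z < -2.662) ≈ 0.0039, so at α = 0.05 we reject H₀.

z = -2.66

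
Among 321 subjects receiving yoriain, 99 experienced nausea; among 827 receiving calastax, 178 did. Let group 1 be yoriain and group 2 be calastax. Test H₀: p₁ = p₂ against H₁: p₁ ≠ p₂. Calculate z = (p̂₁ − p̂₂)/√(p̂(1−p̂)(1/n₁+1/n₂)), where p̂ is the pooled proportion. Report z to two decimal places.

p̂₁ = 99/321 = 0.30841, p̂₂ = 178/827 = 0.21524.
Pooled p̂ = (99+178)/(321+827) = 277/1148 = 0.24129.
SE = √(0.183069 × 0.00432445) = 0.02814.
z = (0.30841 − 0.21524)/0.02814 = 0.09317/0.02814 = 3.31.
Two-sided p-value ≈ 2·Φ(−3.312) = 0.0009.

z = 3.31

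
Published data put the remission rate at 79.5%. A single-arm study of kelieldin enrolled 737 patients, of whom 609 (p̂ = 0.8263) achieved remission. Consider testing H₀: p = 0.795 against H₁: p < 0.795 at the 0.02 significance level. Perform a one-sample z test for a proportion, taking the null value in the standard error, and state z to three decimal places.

p̂ = 609/737 ≈ 0.82632.
Under H₀, SE = √(0.795·0.205/737) = √(0.000221133) = 0.01487.
z = (0.82632 − 0.795)/0.01487 = 0.03132/0.01487 = 2.106.
p-value = P(Z < 2.106) ≈ 0.9824, so at α = 0.02 we fail to reject H₀.

z = 2.106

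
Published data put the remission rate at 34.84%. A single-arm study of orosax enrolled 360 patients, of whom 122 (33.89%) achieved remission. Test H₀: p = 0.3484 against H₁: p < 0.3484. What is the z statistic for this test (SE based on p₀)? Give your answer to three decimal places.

p̂ = 122/360 = 0.33889.
Under H₀, SE = √(0.3484·0.6516/360) = √(0.000630604) = 0.02511.
z = (0.33889 − 0.3484)/0.02511 = -0.00951/0.02511 = -0.379.

z = -0.379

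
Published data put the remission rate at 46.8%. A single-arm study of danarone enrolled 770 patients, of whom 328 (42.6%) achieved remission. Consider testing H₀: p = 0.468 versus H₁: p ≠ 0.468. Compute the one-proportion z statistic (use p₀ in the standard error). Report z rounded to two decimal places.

z = -2.34

p̂ = 328/770 ≈ 0.42597.
Standard error under H₀: √(0.468×0.532/770) = 0.01798.
z = (0.42597 − 0.468)/0.01798 = -0.04203/0.01798 = -2.34.
p-value = 2·P(Z > 2.337) ≈ 0.0194.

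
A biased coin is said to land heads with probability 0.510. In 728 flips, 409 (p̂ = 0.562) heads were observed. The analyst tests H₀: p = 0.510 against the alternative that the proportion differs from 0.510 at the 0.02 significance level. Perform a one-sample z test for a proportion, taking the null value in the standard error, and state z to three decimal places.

p̂ = 409/728 = 0.5618132.
Standard error under H₀: √(0.51×0.49/728) = 0.0185275.
z = (0.5618132 − 0.51)/0.0185275 = 0.0518132/0.0185275 = 2.797.
Two-sided p-value ≈ 2·Φ(−2.797) = 0.0052; since p < α = 0.02, reject H₀.

z = 2.797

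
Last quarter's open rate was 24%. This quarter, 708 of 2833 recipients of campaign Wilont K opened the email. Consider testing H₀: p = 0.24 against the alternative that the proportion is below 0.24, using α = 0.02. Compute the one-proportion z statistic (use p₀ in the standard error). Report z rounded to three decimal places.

z = 1.235

p̂ = 708/2833 = 0.249912.
Under H₀, SE = √(0.24·0.76/2833) = √(6.4384e-05) = 0.008024.
z = (0.249912 − 0.24)/0.008024 = 0.009912/0.008024 = 1.235.
p-value = P(Z < 1.235) ≈ 0.8916. With α = 0.02, fail to reject H₀.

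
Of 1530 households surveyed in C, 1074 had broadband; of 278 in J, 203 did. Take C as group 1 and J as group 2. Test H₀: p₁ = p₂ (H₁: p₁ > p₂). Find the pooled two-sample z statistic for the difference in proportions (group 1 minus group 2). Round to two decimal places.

z = -0.95

p̂₁ = 1074/1530 ≈ 0.7020, p̂₂ = 203/278 ≈ 0.7302.
Pooled p̂ = (1074+203)/(1530+278) = 1277/1808 = 0.7063.
SE = √(0.207438 × 0.00425072) = 0.0297.
z = (0.7020 − 0.7302)/0.0297 = -0.0282/0.0297 = -0.95.
p-value = P(Z > -0.952) ≈ 0.8293.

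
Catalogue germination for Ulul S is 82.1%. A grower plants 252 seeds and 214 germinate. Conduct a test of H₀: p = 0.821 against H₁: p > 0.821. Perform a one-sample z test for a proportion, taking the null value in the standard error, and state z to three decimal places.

p̂ = 214/252 ≈ 0.84921.
SE = √(p₀(1−p₀)/n) = √(0.14696/252) = 0.02415.
z = (0.84921 − 0.821)/0.02415 = 0.02821/0.02415 = 1.168.
p-value = P(Z > 1.168) ≈ 0.1214.

z = 1.168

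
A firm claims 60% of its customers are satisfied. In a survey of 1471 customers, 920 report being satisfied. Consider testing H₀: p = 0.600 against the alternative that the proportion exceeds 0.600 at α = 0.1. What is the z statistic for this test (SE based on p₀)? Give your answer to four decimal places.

z = 1.9905

p̂ = 920/1471 ≈ 0.625425.
Standard error under H₀: √(0.6×0.4/1471) = 0.012773.
z = (0.625425 − 0.6)/0.012773 = 0.025425/0.012773 = 1.9905.
p-value = P(Z > 1.990) ≈ 0.0233, so at α = 0.1 we reject H₀.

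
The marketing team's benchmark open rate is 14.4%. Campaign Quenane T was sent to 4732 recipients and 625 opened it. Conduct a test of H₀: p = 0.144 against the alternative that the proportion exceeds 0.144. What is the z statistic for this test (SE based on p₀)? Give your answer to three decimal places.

z = -2.336

p̂ = 625/4732 ≈ 0.132079.
SE = √(p₀(1−p₀)/n) = √(0.12326/4732) = 0.005104.
z = (0.132079 − 0.144)/0.005104 = -0.011921/0.005104 = -2.336.
p-value = P(Z > -2.336) ≈ 0.9902.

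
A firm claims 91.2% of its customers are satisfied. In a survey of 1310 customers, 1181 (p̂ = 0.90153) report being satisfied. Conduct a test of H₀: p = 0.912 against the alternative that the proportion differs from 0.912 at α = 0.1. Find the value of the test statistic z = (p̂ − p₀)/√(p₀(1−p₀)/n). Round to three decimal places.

z = -1.338

p̂ = 1181/1310 = 0.901527.
SE = √(p₀(1−p₀)/n) = √(0.080256/1310) = 0.007827.
z = (0.901527 − 0.912)/0.007827 = -0.010473/0.007827 = -1.338.
Two-sided p-value ≈ 2·Φ(−1.338) = 0.1809; since p > α = 0.1, fail to reject H₀.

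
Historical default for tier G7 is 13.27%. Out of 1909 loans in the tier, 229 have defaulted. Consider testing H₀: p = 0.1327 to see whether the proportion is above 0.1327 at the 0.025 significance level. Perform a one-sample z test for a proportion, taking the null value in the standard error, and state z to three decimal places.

z = -1.641

p̂ = 229/1909 = 0.119958.
Standard error under H₀: √(0.1327×0.8673/1909) = 0.007765.
z = (0.119958 − 0.1327)/0.007765 = -0.012742/0.007765 = -1.641.
p-value = P(Z > -1.641) ≈ 0.9496; since p > α = 0.025, fail to reject H₀.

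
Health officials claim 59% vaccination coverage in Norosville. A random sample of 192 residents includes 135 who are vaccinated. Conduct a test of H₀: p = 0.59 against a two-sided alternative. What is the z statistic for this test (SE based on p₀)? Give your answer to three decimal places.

p̂ = 135/192 = 0.703125.
Standard error under H₀: √(0.59×0.41/192) = 0.035495.
z = (0.703125 − 0.59)/0.035495 = 0.113125/0.035495 = 3.187.
p-value = 2·P(Z > 3.187) ≈ 0.0014.

z = 3.187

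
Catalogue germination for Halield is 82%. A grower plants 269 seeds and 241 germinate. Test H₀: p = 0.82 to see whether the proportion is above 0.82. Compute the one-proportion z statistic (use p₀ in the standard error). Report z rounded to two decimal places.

p̂ = 241/269 ≈ 0.8959.
Under H₀, SE = √(0.82·0.18/269) = √(0.000548699) = 0.0234.
z = (0.8959 − 0.82)/0.0234 = 0.0759/0.0234 = 3.24.

z = 3.24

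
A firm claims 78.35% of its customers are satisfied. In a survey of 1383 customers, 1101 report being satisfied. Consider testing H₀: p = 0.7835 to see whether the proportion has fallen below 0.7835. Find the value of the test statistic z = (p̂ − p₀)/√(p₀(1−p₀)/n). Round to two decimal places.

z = 1.14

p̂ = 1101/1383 ≈ 0.7961.
Standard error under H₀: √(0.7835×0.2165/1383) = 0.0111.
z = (0.7961 − 0.7835)/0.0111 = 0.0126/0.0111 = 1.14.
p-value = P(Z < 1.137) ≈ 0.8723.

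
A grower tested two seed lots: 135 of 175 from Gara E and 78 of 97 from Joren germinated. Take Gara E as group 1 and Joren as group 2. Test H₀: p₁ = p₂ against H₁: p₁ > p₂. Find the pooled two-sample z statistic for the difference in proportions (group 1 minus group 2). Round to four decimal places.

z = -0.6267

p̂₁ = 135/175 = 0.771429, p̂₂ = 78/97 = 0.804124.
Pooled p̂ = (135+78)/(175+97) = 213/272 = 0.783088.
SE = √(p̂(1−p̂)(1/n₁+1/n₂)) = √(0.783088·0.216912·0.0160236) = √(0.00272178) = 0.052171.
z = (0.771429 − 0.804124)/0.052171 = -0.032695/0.052171 = -0.6267.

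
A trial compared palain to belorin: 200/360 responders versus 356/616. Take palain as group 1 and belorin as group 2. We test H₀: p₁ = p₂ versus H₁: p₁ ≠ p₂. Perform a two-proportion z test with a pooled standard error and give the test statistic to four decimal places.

p̂₁ = 200/360 ≈ 0.555556, p̂₂ = 356/616 ≈ 0.577922.
Pooled p̂ = (200+356)/(360+616) = 556/976 = 0.569672.
SE = √(0.245146 × 0.00440115) = 0.032847.
z = (0.555556 − 0.577922)/0.032847 = -0.022366/0.032847 = -0.6809.

z = -0.6809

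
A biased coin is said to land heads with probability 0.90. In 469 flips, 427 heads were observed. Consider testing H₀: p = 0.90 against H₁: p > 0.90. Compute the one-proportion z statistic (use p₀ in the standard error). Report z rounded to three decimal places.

p̂ = 427/469 ≈ 0.910448.
Standard error under H₀: √(0.9×0.1/469) = 0.013853.
z = (0.910448 − 0.9)/0.013853 = 0.010448/0.013853 = 0.754.

z = 0.754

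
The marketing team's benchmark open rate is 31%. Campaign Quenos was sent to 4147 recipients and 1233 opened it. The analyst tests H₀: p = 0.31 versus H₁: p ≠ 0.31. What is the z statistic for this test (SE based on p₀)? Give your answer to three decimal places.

p̂ = 1233/4147 ≈ 0.297323.
Under H₀, SE = √(0.31·0.69/4147) = √(5.15795e-05) = 0.007182.
z = (0.297323 − 0.31)/0.007182 = -0.012677/0.007182 = -1.765.
p-value = 2·P(Z > 1.765) ≈ 0.0775.

z = -1.765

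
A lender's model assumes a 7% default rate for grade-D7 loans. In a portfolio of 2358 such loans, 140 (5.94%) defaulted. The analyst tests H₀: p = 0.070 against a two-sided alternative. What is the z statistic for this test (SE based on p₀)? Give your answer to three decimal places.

p̂ = 140/2358 ≈ 0.059372.
Standard error under H₀: √(0.07×0.93/2358) = 0.005254.
z = (0.059372 − 0.07)/0.005254 = -0.010628/0.005254 = -2.023.

z = -2.023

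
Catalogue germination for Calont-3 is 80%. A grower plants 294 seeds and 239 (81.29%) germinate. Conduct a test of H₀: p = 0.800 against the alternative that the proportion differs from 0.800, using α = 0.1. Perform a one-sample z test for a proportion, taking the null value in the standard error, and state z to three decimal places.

p̂ = 239/294 ≈ 0.81293.
Under H₀, SE = √(0.8·0.2/294) = √(0.000544218) = 0.02333.
z = (0.81293 − 0.8)/0.02333 = 0.01293/0.02333 = 0.554.
Two-sided p-value ≈ 2·Φ(−0.554) = 0.5795; since p > α = 0.1, fail to reject H₀.

z = 0.554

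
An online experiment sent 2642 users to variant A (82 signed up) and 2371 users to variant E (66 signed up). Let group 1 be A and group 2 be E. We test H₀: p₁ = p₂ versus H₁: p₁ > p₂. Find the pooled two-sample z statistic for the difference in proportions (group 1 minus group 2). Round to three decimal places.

z = 0.668

p̂₁ = 82/2642 = 0.03104, p̂₂ = 66/2371 = 0.02784.
Pooled p̂ = (82+66)/(2642+2371) = 148/5013 = 0.02952.
SE = √(p̂(1−p̂)(1/n₁+1/n₂)) = √(0.02952·0.97048·0.000800264) = √(2.29289e-05) = 0.00479.
z = (0.03104 − 0.02784)/0.00479 = 0.00320/0.00479 = 0.668.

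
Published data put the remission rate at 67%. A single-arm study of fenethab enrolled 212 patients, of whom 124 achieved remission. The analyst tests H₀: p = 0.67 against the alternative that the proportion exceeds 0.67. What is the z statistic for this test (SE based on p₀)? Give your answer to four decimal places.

p̂ = 124/212 = 0.584906.
Standard error under H₀: √(0.67×0.33/212) = 0.032294.
z = (0.584906 − 0.67)/0.032294 = -0.085094/0.032294 = -2.6350.
p-value = P(Z > -2.635) ≈ 0.9958.

z = -2.6350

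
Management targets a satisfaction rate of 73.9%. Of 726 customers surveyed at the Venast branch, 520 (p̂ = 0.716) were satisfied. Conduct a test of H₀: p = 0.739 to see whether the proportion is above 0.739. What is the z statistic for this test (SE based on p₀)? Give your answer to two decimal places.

z = -1.40

p̂ = 520/726 = 0.71625.
SE = √(p₀(1−p₀)/n) = √(0.19288/726) = 0.01630.
z = (0.71625 − 0.739)/0.01630 = -0.02275/0.01630 = -1.40.
p-value = P(Z > -1.396) ≈ 0.9186.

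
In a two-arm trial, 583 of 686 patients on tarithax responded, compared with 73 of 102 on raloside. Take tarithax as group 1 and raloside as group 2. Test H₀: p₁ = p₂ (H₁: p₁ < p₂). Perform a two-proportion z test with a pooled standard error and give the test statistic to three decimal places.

p̂₁ = 583/686 = 0.849854, p̂₂ = 73/102 = 0.715686.
Pooled p̂ = (583+73)/(686+102) = 656/788 = 0.832487.
SE = √(p̂(1−p̂)(1/n₁+1/n₂)) = √(0.832487·0.167513·0.0112616) = √(0.00157046) = 0.039629.
z = (0.849854 − 0.715686)/0.039629 = 0.134168/0.039629 = 3.386.

z = 3.386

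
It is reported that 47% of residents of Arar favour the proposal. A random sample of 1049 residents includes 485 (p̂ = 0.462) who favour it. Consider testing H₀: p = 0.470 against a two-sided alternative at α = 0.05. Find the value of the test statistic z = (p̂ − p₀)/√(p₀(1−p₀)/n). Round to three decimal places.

z = -0.497

p̂ = 485/1049 ≈ 0.462345.
Standard error under H₀: √(0.47×0.53/1049) = 0.015410.
z = (0.462345 − 0.47)/0.015410 = -0.007655/0.015410 = -0.497.
p-value = 2·P(Z > 0.497) ≈ 0.6194, so at α = 0.05 we fail to reject H₀.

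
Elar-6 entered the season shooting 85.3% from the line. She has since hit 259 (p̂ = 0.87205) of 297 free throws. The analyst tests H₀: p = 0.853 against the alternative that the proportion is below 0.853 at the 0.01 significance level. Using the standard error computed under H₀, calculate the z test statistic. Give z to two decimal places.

p̂ = 259/297 ≈ 0.8721.
SE = √(p₀(1−p₀)/n) = √(0.12539/297) = 0.0205.
z = (0.8721 − 0.853)/0.0205 = 0.0191/0.0205 = 0.93.
p-value = P(Z < 0.927) ≈ 0.8231. With α = 0.01, fail to reject H₀.

z = 0.93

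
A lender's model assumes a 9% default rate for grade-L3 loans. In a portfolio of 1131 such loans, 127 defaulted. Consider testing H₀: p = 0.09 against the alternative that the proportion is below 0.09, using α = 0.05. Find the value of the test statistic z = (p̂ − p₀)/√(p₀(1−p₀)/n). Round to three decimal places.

z = 2.619

p̂ = 127/1131 ≈ 0.11229.
Under H₀, SE = √(0.09·0.91/1131) = √(7.24138e-05) = 0.00851.
z = (0.11229 − 0.09)/0.00851 = 0.02229/0.00851 = 2.619.
p-value = P(Z < 2.619) ≈ 0.9956. With α = 0.05, fail to reject H₀.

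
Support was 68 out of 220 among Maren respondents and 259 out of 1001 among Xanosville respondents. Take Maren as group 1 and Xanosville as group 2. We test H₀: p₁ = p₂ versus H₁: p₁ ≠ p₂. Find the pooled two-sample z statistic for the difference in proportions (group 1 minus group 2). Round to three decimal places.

z = 1.527

p̂₁ = 68/220 = 0.30909, p̂₂ = 259/1001 = 0.25874.
Pooled p̂ = (68+259)/(220+1001) = 327/1221 = 0.26781.
SE = √(p̂(1−p̂)(1/n₁+1/n₂)) = √(0.26781·0.73219·0.00554446) = √(0.00108721) = 0.03297.
z = (0.30909 − 0.25874)/0.03297 = 0.05035/0.03297 = 1.527.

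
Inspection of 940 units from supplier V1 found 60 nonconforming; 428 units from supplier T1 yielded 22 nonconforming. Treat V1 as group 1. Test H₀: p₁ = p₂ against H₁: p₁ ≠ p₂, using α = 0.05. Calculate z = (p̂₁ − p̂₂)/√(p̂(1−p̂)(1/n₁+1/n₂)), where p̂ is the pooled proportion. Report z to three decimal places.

p̂₁ = 60/940 ≈ 0.06383, p̂₂ = 22/428 ≈ 0.05140.
Pooled p̂ = (60+22)/(940+428) = 82/1368 = 0.05994.
SE = √(p̂(1−p̂)(1/n₁+1/n₂)) = √(0.05994·0.94006·0.00340028) = √(0.000191601) = 0.01384.
z = (0.06383 − 0.05140)/0.01384 = 0.01243/0.01384 = 0.898.
Two-sided p-value ≈ 2·Φ(−0.898) = 0.3693, so at α = 0.05 we fail to reject H₀.

z = 0.898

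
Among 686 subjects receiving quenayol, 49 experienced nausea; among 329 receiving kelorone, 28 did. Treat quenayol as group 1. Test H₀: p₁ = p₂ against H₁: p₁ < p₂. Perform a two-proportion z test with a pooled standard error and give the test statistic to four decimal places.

p̂₁ = 49/686 = 0.071429, p̂₂ = 28/329 = 0.085106.
Pooled p̂ = (49+28)/(686+329) = 77/1015 = 0.075862.
SE = √(p̂(1−p̂)(1/n₁+1/n₂)) = √(0.075862·0.924138·0.00449724) = √(0.000315288) = 0.017756.
z = (0.071429 − 0.085106)/0.017756 = -0.013677/0.017756 = -0.7703.

z = -0.7703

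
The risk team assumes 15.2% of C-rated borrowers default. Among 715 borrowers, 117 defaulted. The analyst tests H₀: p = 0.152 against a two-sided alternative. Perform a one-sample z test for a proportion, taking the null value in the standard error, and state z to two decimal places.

z = 0.87

p̂ = 117/715 = 0.1636.
SE = √(p₀(1−p₀)/n) = √(0.1289/715) = 0.0134.
z = (0.1636 − 0.152)/0.0134 = 0.0116/0.0134 = 0.87.
p-value = 2·P(Z > 0.867) ≈ 0.3861.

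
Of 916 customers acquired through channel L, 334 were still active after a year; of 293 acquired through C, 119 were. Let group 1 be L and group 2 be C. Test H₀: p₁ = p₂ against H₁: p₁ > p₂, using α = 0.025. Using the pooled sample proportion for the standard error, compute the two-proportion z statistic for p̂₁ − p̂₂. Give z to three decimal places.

z = -1.278

p̂₁ = 334/916 = 0.36463, p̂₂ = 119/293 = 0.40614.
Pooled p̂ = (334+119)/(916+293) = 453/1209 = 0.37469.
SE = √(0.234297 × 0.00450467) = 0.03249.
z = (0.36463 − 0.40614)/0.03249 = -0.04151/0.03249 = -1.278.
p-value = P(Z > -1.278) ≈ 0.8994. With α = 0.025, fail to reject H₀.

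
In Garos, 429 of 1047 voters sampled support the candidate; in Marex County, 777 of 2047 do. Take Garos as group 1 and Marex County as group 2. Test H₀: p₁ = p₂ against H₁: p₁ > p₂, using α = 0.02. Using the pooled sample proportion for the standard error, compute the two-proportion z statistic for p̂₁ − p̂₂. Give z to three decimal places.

z = 1.628

p̂₁ = 429/1047 = 0.40974, p̂₂ = 777/2047 = 0.37958.
Pooled p̂ = (429+777)/(1047+2047) = 1206/3094 = 0.38979.
SE = √(p̂(1−p̂)(1/n₁+1/n₂)) = √(0.38979·0.61021·0.00144363) = √(0.000343372) = 0.01853.
z = (0.40974 − 0.37958)/0.01853 = 0.03016/0.01853 = 1.628.
p-value = P(Z > 1.628) ≈ 0.0518, so at α = 0.02 we fail to reject H₀.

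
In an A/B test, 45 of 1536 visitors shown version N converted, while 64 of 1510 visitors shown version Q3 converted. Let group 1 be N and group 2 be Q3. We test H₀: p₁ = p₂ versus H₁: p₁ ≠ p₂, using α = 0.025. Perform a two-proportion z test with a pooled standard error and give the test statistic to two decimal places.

z = -1.94

p̂₁ = 45/1536 = 0.02930, p̂₂ = 64/1510 = 0.04238.
Pooled p̂ = (45+64)/(1536+1510) = 109/3046 = 0.03578.
SE = √(p̂(1−p̂)(1/n₁+1/n₂)) = √(0.03578·0.96422·0.00131329) = √(4.5314e-05) = 0.00673.
z = (0.02930 − 0.04238)/0.00673 = -0.01308/0.00673 = -1.94.
Two-sided p-value ≈ 2·Φ(−1.944) = 0.0519, so at α = 0.025 we fail to reject H₀.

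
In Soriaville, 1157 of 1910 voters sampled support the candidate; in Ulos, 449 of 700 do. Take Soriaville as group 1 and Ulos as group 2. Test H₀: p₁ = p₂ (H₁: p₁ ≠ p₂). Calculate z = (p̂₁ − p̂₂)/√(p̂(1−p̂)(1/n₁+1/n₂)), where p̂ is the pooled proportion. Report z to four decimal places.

z = -1.6594

p̂₁ = 1157/1910 = 0.605759, p̂₂ = 449/700 = 0.641429.
Pooled p̂ = (1157+449)/(1910+700) = 1606/2610 = 0.615326.
SE = √(p̂(1−p̂)(1/n₁+1/n₂)) = √(0.615326·0.384674·0.00195213) = √(0.00046207) = 0.021496.
z = (0.605759 − 0.641429)/0.021496 = -0.035670/0.021496 = -1.6594.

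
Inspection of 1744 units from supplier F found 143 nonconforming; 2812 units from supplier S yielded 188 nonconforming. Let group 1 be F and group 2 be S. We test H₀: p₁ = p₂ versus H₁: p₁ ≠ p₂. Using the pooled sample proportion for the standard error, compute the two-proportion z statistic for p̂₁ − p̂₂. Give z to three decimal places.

z = 1.914

p̂₁ = 143/1744 ≈ 0.08200, p̂₂ = 188/2812 ≈ 0.06686.
Pooled p̂ = (143+188)/(1744+2812) = 331/4556 = 0.07265.
SE = √(0.0673732 × 0.000929013) = 0.00791.
z = (0.08200 − 0.06686)/0.00791 = 0.01514/0.00791 = 1.914.
Two-sided p-value ≈ 2·Φ(−1.914) = 0.0557.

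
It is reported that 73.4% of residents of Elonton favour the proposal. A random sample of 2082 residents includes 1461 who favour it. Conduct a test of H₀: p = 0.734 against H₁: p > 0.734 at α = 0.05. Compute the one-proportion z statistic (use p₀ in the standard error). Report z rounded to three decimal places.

p̂ = 1461/2082 = 0.701729.
SE = √(p₀(1−p₀)/n) = √(0.19524/2082) = 0.009684.
z = (0.701729 − 0.734)/0.009684 = -0.032271/0.009684 = -3.332.
p-value = P(Z > -3.332) ≈ 0.9996; since p > α = 0.05, fail to reject H₀.

z = -3.332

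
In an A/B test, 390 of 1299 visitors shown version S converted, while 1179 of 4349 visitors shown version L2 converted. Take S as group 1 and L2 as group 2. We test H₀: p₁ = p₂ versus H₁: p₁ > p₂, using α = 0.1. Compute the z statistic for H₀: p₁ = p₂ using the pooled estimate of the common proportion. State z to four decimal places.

z = 2.0571

p̂₁ = 390/1299 = 0.300231, p̂₂ = 1179/4349 = 0.271097.
Pooled p̂ = (390+1179)/(1299+4349) = 1569/5648 = 0.277797.
SE = √(p̂(1−p̂)(1/n₁+1/n₂)) = √(0.277797·0.722203·0.000999761) = √(0.000200578) = 0.014163.
z = (0.300231 − 0.271097)/0.014163 = 0.029134/0.014163 = 2.0571.
p-value = P(Z > 2.057) ≈ 0.0198; since p < α = 0.1, reject H₀.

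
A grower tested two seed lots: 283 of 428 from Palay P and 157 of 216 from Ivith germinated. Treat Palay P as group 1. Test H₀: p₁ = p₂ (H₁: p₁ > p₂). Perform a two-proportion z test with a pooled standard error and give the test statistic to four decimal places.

z = -1.6904

p̂₁ = 283/428 ≈ 0.6612150, p̂₂ = 157/216 ≈ 0.7268519.
Pooled p̂ = (283+157)/(428+216) = 440/644 = 0.6832298.
SE = √(p̂(1−p̂)(1/n₁+1/n₂)) = √(0.6832298·0.3167702·0.00696608) = √(0.00150765) = 0.0388284.
z = (0.6612150 − 0.7268519)/0.0388284 = -0.0656369/0.0388284 = -1.6904.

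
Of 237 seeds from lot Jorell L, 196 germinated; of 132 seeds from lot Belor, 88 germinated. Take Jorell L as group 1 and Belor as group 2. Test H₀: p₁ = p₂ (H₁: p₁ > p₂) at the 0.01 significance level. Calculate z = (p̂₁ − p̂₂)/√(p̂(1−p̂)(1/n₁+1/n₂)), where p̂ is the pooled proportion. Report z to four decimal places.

p̂₁ = 196/237 ≈ 0.827004, p̂₂ = 88/132 ≈ 0.666667.
Pooled p̂ = (196+88)/(237+132) = 284/369 = 0.769648.
SE = √(p̂(1−p̂)(1/n₁+1/n₂)) = √(0.769648·0.230352·0.0117952) = √(0.00209117) = 0.045729.
z = (0.827004 − 0.666667)/0.045729 = 0.160337/0.045729 = 3.5062.
p-value = P(Z > 3.506) ≈ 0.0002. With α = 0.01, reject H₀.

z = 3.5062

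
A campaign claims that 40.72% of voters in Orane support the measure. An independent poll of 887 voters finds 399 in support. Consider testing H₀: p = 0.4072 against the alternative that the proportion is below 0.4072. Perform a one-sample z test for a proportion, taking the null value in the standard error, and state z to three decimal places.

z = 2.584

p̂ = 399/887 ≈ 0.44983.
Under H₀, SE = √(0.4072·0.5928/887) = √(0.00027214) = 0.01650.
z = (0.44983 − 0.4072)/0.01650 = 0.04263/0.01650 = 2.584.
p-value = P(Z < 2.584) ≈ 0.9951.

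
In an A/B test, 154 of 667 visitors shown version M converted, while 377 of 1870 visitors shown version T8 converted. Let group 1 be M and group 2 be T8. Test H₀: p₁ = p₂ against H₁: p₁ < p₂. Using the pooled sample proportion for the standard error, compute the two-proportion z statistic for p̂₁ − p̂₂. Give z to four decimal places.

p̂₁ = 154/667 = 0.2308846, p̂₂ = 377/1870 = 0.2016043.
Pooled p̂ = (154+377)/(667+1870) = 531/2537 = 0.2093023.
SE = √(p̂(1−p̂)(1/n₁+1/n₂)) = √(0.2093023·0.7906977·0.00203401) = √(0.000336618) = 0.0183472.
z = (0.2308846 − 0.2016043)/0.0183472 = 0.0292803/0.0183472 = 1.5959.

z = 1.5959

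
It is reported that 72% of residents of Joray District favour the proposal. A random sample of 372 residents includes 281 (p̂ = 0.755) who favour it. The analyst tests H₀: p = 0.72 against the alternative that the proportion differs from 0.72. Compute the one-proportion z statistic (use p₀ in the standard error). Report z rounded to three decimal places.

p̂ = 281/372 ≈ 0.75538.
SE = √(p₀(1−p₀)/n) = √(0.2016/372) = 0.02328.
z = (0.75538 − 0.72)/0.02328 = 0.03538/0.02328 = 1.520.

z = 1.520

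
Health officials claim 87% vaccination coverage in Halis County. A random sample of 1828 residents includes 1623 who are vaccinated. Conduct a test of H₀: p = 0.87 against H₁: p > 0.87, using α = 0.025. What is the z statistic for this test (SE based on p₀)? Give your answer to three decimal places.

p̂ = 1623/1828 = 0.887856.
Under H₀, SE = √(0.87·0.13/1828) = √(6.18709e-05) = 0.007866.
z = (0.887856 − 0.87)/0.007866 = 0.017856/0.007866 = 2.270.
p-value = P(Z > 2.270) ≈ 0.0116, so at α = 0.025 we reject H₀.

z = 2.270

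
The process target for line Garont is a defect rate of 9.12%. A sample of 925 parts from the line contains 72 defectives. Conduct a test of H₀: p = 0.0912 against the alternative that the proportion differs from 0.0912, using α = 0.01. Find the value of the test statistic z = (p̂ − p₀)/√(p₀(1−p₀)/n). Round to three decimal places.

z = -1.412

p̂ = 72/925 = 0.077838.
Standard error under H₀: √(0.0912×0.9088/925) = 0.009466.
z = (0.077838 − 0.0912)/0.009466 = -0.013362/0.009466 = -1.412.
p-value = 2·P(Z > 1.412) ≈ 0.1581. With α = 0.01, fail to reject H₀.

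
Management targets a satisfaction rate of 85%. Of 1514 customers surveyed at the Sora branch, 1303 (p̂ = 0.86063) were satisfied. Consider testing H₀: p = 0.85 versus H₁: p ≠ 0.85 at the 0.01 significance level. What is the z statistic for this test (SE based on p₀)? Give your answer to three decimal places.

z = 1.159

p̂ = 1303/1514 = 0.860634.
Under H₀, SE = √(0.85·0.15/1514) = √(8.4214e-05) = 0.009177.
z = (0.860634 − 0.85)/0.009177 = 0.010634/0.009177 = 1.159.
Two-sided p-value ≈ 2·Φ(−1.159) = 0.2465; since p > α = 0.01, fail to reject H₀.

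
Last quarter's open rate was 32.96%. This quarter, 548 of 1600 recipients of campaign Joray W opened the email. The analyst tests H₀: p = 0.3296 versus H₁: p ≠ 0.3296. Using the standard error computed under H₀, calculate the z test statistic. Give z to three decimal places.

p̂ = 548/1600 = 0.34250.
SE = √(p₀(1−p₀)/n) = √(0.22096/1600) = 0.01175.
z = (0.34250 − 0.3296)/0.01175 = 0.01290/0.01175 = 1.098.

z = 1.098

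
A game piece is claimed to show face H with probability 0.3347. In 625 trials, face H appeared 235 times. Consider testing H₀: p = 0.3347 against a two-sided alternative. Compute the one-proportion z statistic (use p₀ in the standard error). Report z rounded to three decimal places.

z = 2.188

p̂ = 235/625 ≈ 0.37600.
Under H₀, SE = √(0.3347·0.6653/625) = √(0.000356281) = 0.01888.
z = (0.37600 − 0.3347)/0.01888 = 0.04130/0.01888 = 2.188.
p-value = 2·P(Z > 2.188) ≈ 0.0287.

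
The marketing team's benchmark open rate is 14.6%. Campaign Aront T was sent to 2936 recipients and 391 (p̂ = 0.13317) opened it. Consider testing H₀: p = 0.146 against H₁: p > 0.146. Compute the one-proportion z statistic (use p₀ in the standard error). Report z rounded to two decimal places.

z = -1.97

p̂ = 391/2936 = 0.1332.
SE = √(p₀(1−p₀)/n) = √(0.12468/2936) = 0.0065.
z = (0.1332 − 0.146)/0.0065 = -0.0128/0.0065 = -1.97.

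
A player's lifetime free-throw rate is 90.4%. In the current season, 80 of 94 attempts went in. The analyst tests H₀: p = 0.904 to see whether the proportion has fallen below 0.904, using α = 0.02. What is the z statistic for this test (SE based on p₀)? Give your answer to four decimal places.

z = -1.7422

p̂ = 80/94 ≈ 0.851064.
Under H₀, SE = √(0.904·0.096/94) = √(0.000923234) = 0.030385.
z = (0.851064 − 0.904)/0.030385 = -0.052936/0.030385 = -1.7422.
p-value = P(Z < -1.742) ≈ 0.0407. With α = 0.02, fail to reject H₀.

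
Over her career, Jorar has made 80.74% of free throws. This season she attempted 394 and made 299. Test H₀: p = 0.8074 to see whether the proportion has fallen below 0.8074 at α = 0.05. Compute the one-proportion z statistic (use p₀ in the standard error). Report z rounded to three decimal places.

p̂ = 299/394 ≈ 0.75888.
SE = √(p₀(1−p₀)/n) = √(0.15551/394) = 0.01987.
z = (0.75888 − 0.8074)/0.01987 = -0.04852/0.01987 = -2.442.
p-value = P(Z < -2.442) ≈ 0.0073. With α = 0.05, reject H₀.

z = -2.442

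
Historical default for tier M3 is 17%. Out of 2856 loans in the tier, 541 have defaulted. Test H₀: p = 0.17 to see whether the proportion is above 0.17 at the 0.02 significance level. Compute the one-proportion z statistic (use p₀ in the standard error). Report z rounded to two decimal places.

p̂ = 541/2856 = 0.18943.
SE = √(p₀(1−p₀)/n) = √(0.1411/2856) = 0.00703.
z = (0.18943 − 0.17)/0.00703 = 0.01943/0.00703 = 2.76.
p-value = P(Z > 2.764) ≈ 0.0029; since p < α = 0.02, reject H₀.

z = 2.76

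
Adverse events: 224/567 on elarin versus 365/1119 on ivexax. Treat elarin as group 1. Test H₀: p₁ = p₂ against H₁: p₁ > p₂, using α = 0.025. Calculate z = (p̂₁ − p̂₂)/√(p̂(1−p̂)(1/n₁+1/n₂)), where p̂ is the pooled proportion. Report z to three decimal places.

p̂₁ = 224/567 = 0.395062, p̂₂ = 365/1119 = 0.326184.
Pooled p̂ = (224+365)/(567+1119) = 589/1686 = 0.349348.
SE = √(0.227304 × 0.00265732) = 0.024577.
z = (0.395062 − 0.326184)/0.024577 = 0.068878/0.024577 = 2.803.
p-value = P(Z > 2.803) ≈ 0.0025. With α = 0.025, reject H₀.

z = 2.803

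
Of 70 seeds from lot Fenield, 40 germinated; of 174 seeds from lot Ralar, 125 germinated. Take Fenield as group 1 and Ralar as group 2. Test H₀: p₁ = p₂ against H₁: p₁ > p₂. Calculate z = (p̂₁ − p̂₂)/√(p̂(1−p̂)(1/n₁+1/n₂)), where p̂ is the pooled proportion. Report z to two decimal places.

p̂₁ = 40/70 ≈ 0.5714, p̂₂ = 125/174 ≈ 0.7184.
Pooled p̂ = (40+125)/(70+174) = 165/244 = 0.6762.
SE = √(p̂(1−p̂)(1/n₁+1/n₂)) = √(0.6762·0.3238·0.0200328) = √(0.00438605) = 0.0662.
z = (0.5714 − 0.7184)/0.0662 = -0.1470/0.0662 = -2.22.
p-value = P(Z > -2.219) ≈ 0.9868.

z = -2.22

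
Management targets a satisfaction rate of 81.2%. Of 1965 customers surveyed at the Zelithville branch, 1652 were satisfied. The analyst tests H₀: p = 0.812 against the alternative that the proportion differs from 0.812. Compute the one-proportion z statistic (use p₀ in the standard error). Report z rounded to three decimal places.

z = 3.258

p̂ = 1652/1965 = 0.840712.
Standard error under H₀: √(0.812×0.188/1965) = 0.008814.
z = (0.840712 − 0.812)/0.008814 = 0.028712/0.008814 = 3.258.
p-value = 2·P(Z > 3.258) ≈ 0.0011.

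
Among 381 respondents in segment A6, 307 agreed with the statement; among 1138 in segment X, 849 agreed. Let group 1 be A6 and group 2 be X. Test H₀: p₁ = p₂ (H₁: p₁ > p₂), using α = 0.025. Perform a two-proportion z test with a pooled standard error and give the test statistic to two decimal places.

p̂₁ = 307/381 ≈ 0.8058, p̂₂ = 849/1138 ≈ 0.7460.
Pooled p̂ = (307+849)/(381+1138) = 1156/1519 = 0.7610.
SE = √(0.181865 × 0.00350341) = 0.0252.
z = (0.8058 − 0.7460)/0.0252 = 0.0598/0.0252 = 2.37.
p-value = P(Z > 2.366) ≈ 0.0090. With α = 0.025, reject H₀.

z = 2.37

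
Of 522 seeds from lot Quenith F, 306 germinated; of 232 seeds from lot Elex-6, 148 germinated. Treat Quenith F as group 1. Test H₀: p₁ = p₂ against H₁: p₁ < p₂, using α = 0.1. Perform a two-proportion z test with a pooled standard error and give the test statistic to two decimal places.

z = -1.34

p̂₁ = 306/522 = 0.5862, p̂₂ = 148/232 = 0.6379.
Pooled p̂ = (306+148)/(522+232) = 454/754 = 0.6021.
SE = √(0.239571 × 0.00622605) = 0.0386.
z = (0.5862 − 0.6379)/0.0386 = -0.0517/0.0386 = -1.34.
p-value = P(Z < -1.339) ≈ 0.0902. With α = 0.1, reject H₀.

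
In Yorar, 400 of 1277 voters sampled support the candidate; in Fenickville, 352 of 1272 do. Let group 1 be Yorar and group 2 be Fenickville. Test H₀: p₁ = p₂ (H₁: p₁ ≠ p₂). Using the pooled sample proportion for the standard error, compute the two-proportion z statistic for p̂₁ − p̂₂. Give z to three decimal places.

z = 2.021

p̂₁ = 400/1277 = 0.313234, p̂₂ = 352/1272 = 0.276730.
Pooled p̂ = (400+352)/(1277+1272) = 752/2549 = 0.295018.
SE = √(0.207982 × 0.00156925) = 0.018066.
z = (0.313234 − 0.276730)/0.018066 = 0.036504/0.018066 = 2.021.
p-value = 2·P(Z > 2.021) ≈ 0.0433.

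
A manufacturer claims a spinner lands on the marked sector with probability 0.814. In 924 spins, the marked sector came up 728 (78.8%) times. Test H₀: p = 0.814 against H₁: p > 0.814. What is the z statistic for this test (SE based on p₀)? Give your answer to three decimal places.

p̂ = 728/924 = 0.78788.
Standard error under H₀: √(0.814×0.186/924) = 0.01280.
z = (0.78788 − 0.814)/0.01280 = -0.02612/0.01280 = -2.041.

z = -2.041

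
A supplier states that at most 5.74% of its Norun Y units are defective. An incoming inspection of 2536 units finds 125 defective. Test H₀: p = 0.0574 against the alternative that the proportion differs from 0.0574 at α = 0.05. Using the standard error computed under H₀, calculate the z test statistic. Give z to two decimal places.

z = -1.76

p̂ = 125/2536 ≈ 0.0493.
Under H₀, SE = √(0.0574·0.9426/2536) = √(2.13349e-05) = 0.0046.
z = (0.0493 − 0.0574)/0.0046 = -0.0081/0.0046 = -1.76.
p-value = 2·P(Z > 1.756) ≈ 0.0791; since p > α = 0.05, fail to reject H₀.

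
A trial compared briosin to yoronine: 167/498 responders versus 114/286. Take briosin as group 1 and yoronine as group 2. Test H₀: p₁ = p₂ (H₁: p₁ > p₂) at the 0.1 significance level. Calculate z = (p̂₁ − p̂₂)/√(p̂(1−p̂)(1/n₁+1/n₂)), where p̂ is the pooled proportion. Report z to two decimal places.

p̂₁ = 167/498 ≈ 0.3353, p̂₂ = 114/286 ≈ 0.3986.
Pooled p̂ = (167+114)/(498+286) = 281/784 = 0.3584.
SE = √(0.229955 × 0.00550454) = 0.0356.
z = (0.3353 − 0.3986)/0.0356 = -0.0633/0.0356 = -1.78.
p-value = P(Z > -1.778) ≈ 0.9623; since p > α = 0.1, fail to reject H₀.

z = -1.78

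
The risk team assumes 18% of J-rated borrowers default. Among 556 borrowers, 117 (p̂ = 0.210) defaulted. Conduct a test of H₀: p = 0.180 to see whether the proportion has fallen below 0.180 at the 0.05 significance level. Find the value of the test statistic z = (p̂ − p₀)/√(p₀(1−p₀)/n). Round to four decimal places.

p̂ = 117/556 = 0.210432.
Under H₀, SE = √(0.18·0.82/556) = √(0.000265468) = 0.016293.
z = (0.210432 − 0.18)/0.016293 = 0.030432/0.016293 = 1.8678.
p-value = P(Z < 1.868) ≈ 0.9691; since p > α = 0.05, fail to reject H₀.

z = 1.8678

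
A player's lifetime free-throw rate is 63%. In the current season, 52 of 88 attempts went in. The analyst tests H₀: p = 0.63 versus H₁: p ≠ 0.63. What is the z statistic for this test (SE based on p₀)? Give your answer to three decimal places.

z = -0.760

p̂ = 52/88 ≈ 0.590909.
Standard error under H₀: √(0.63×0.37/88) = 0.051467.
z = (0.590909 − 0.63)/0.051467 = -0.039091/0.051467 = -0.760.
p-value = 2·P(Z > 0.760) ≈ 0.4475.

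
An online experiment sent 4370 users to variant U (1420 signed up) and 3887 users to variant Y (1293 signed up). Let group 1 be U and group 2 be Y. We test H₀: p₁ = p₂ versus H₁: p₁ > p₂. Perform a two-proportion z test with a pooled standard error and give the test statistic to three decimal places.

p̂₁ = 1420/4370 = 0.32494, p̂₂ = 1293/3887 = 0.33265.
Pooled p̂ = (1420+1293)/(4370+3887) = 2713/8257 = 0.32857.
SE = √(0.220612 × 0.000486101) = 0.01036.
z = (0.32494 − 0.33265)/0.01036 = -0.00771/0.01036 = -0.744.

z = -0.744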